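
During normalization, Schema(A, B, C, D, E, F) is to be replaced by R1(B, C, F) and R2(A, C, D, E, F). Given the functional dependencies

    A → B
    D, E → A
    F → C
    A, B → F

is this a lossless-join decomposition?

No

Common attributes: R1 ∩ R2 = {C, F}.
No dependency enlarges {C, F}, so (C, F)⁺ = {C, F}.
The closure contains neither all of R1 = {B, C, F} nor all of R2 = {A, C, D, E, F}, so the common attributes are not a superkey of either fragment. The join is lossy.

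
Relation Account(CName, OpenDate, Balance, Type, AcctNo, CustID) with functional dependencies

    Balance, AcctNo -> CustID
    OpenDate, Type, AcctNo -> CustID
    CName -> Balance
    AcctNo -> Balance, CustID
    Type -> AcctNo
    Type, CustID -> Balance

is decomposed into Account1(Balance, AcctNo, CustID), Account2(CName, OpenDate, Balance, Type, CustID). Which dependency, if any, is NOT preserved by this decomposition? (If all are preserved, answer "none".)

Check Type → AcctNo: no single fragment contains all of {Type, AcctNo}, and the restricted closure of {Type} across the fragments never reaches {AcctNo}.
Balance, AcctNo → CustID is preserved.
OpenDate, Type, AcctNo → CustID is preserved.
CName → Balance is preserved.
AcctNo → Balance, CustID is preserved.
Type, CustID → Balance is preserved.

Type -> AcctNo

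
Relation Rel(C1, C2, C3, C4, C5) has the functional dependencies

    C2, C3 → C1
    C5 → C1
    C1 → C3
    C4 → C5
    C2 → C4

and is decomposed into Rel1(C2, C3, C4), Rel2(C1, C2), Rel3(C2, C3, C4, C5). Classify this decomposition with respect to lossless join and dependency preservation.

Lossless test (chase): Rows 1 and 3 agree on C2, C3; apply C2, C3→C1 and equate their C1 entries. Rows 1 and 3 agree on C4; apply C4→C5 and equate their C5 entries. Rows 1 and 2 agree on C2; apply C2→C4 and equate their C4 entries. Rows 1 and 2 agree on C4; apply C4→C5 and equate their C5 entries. Rows 1 and 2 agree on C5; apply C5→C1 and equate their C1 entries. Rows 1 and 2 agree on C1; apply C1→C3 and equate their C3 entries. Row 1 is now all distinguished symbols — the join is lossless.
Dependency preservation: the restricted closure of {C5} across the fragments never reaches {C1}, so C5 → C1 cannot be enforced without a join — not preserved.

lossless but not dependency-preserving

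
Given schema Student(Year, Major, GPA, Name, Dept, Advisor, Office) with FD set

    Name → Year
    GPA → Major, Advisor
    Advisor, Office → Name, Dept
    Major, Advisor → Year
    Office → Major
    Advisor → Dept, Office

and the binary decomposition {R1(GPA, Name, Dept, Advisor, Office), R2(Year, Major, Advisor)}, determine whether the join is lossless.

Common attributes: R1 ∩ R2 = {Advisor}.
Closure of {Advisor}: Advisor → Dept, Office applies, adding Dept, Office; Advisor, Office → Name, Dept applies, adding Name; Office → Major applies, adding Major; Name → Year applies, adding Year. So (Advisor)⁺ = {Year, Major, Name, Dept, Advisor, Office}.
This closure contains every attribute of R2, so R1 ∩ R2 → R2. The join is lossless.

Yes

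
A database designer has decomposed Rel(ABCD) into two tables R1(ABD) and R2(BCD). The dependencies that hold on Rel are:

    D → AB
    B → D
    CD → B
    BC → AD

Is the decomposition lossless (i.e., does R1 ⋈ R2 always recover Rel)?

Yes

Common attributes: R1 ∩ R2 = {BD}.
Closure of {BD}: D → AB applies, adding A. So (BD)⁺ = {ABD}.
This closure contains every attribute of R1, so R1 ∩ R2 → R1. The join is lossless.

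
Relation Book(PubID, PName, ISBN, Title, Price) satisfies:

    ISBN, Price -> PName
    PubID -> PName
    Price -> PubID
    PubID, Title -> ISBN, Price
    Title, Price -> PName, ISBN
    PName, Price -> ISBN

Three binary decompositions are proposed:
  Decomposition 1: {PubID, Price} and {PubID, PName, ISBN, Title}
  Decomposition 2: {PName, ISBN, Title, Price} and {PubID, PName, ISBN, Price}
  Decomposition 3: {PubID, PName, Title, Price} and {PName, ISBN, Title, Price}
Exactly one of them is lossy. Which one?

Decomposition 1

Decomposition 1: common = {PubID}, closure = {PubID, PName} → lossy.
Decomposition 2: common = {PName, ISBN, Price}, closure = {PubID, PName, ISBN, Price} → lossless.
Decomposition 3: common = {PName, Title, Price}, closure = {PubID, PName, ISBN, Title, Price} → lossless.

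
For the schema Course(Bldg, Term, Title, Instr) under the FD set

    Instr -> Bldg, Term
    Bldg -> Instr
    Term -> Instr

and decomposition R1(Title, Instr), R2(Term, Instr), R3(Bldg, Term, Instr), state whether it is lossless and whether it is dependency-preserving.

lossless and dependency-preserving

Lossless test (chase): Rows 1 and 2 agree on Instr; apply Instr→Bldg, Term and equate their Bldg, Term entries. Rows 1 and 3 agree on Instr; apply Instr→Bldg, Term and equate their Bldg, Term entries. Row 1 is now all distinguished symbols — the join is lossless.
Dependency preservation: every FD's attributes lie within a single fragment, so each can be enforced locally — preserved.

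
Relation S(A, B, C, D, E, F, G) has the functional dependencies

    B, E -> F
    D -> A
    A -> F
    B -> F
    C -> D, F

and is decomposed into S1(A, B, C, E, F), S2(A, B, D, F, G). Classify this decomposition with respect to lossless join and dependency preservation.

Lossless test: (A, B, F)⁺ = {A, B, F}, which is a superkey of neither fragment — lossy.
Dependency preservation: the restricted closure of {C} across the fragments never reaches {D, F}, so C → D, F cannot be enforced without a join — not preserved.

lossy and not dependency-preserving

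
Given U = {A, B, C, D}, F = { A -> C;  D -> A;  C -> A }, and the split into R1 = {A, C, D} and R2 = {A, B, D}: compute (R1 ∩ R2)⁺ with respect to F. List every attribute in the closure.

R1 ∩ R2 = {A, D}.
A → C applies, adding C
Closure: {A, C, D}.

A, C, D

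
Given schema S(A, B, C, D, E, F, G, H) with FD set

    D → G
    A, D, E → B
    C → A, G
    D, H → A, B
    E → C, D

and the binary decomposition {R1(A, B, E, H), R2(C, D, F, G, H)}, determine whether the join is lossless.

No

Common attributes: R1 ∩ R2 = {H}.
No dependency enlarges {H}, so (H)⁺ = {H}.
The closure contains neither all of R1 = {A, B, E, H} nor all of R2 = {C, D, F, G, H}, so the common attributes are not a superkey of either fragment. The join is lossy.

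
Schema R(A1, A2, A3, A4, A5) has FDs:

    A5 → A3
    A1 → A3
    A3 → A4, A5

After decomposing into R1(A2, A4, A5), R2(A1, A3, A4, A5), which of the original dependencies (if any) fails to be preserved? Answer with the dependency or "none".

A5 → A3 lies within R2.
A1 → A3 lies within R2.
A3 → A4, A5 lies within R2.
Every dependency is enforceable on the fragments, so the decomposition is dependency-preserving.

none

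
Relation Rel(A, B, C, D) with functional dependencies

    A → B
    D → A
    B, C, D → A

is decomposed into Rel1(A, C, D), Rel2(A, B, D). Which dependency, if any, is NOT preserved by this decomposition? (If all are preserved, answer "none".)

A → B lies within Rel2.
D → A lies within Rel1.
B, C, D → A: restricted closure across fragments reaches A.
Every dependency is enforceable on the fragments, so the decomposition is dependency-preserving.

none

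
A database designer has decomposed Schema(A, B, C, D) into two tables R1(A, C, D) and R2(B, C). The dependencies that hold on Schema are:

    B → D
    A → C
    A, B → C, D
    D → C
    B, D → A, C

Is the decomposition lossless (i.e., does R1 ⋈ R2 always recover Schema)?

Common attributes: R1 ∩ R2 = {C}.
No dependency enlarges {C}, so (C)⁺ = {C}.
The closure contains neither all of R1 = {A, C, D} nor all of R2 = {B, C}, so the common attributes are not a superkey of either fragment. The join is lossy.

No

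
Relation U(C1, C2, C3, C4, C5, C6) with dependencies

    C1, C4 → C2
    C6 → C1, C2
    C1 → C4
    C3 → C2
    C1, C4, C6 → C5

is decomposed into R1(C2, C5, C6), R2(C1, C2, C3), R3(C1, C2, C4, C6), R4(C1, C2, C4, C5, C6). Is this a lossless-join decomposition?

No

Chase test. Columns are C1, C2, C3, C4, C5, C6; row i has aⱼ where attribute j ∈ Ri, else bᵢⱼ.
Initial tableau (one row per fragment):
  row 1: b11 a2 b13 b14 a5 a6
  row 2: a1 a2 a3 b24 b25 b26
  row 3: a1 a2 b33 a4 b35 a6
  row 4: a1 a2 b43 a4 a5 a6
Rows 1 and 3 agree on C6; apply C6→C1, C2 and equate their C1, C2 entries.
Rows 1 and 2 agree on C1; apply C1→C4 and equate their C4 entries.
Rows 1 and 3 agree on C1; apply C1→C4 and equate their C4 entries.
Rows 1 and 3 agree on C1, C4, C6; apply C1, C4, C6→C5 and equate their C5 entries.
No row becomes fully distinguished — the join is lossy.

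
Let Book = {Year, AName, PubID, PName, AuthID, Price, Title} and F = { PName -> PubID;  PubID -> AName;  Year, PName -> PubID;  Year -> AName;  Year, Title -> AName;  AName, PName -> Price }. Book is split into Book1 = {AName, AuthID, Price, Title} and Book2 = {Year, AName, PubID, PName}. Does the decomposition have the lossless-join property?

Common attributes: Book1 ∩ Book2 = {AName}.
No dependency enlarges {AName}, so (AName)⁺ = {AName}.
The closure contains neither all of Book1 = {AName, AuthID, Price, Title} nor all of Book2 = {Year, AName, PubID, PName}, so the common attributes are not a superkey of either fragment. The join is lossy.

No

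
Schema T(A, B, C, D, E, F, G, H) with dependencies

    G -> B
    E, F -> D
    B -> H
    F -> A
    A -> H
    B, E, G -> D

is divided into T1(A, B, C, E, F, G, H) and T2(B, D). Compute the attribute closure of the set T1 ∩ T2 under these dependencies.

T1 ∩ T2 = {B}.
B → H applies, adding H
Closure: {B, H}.

B, H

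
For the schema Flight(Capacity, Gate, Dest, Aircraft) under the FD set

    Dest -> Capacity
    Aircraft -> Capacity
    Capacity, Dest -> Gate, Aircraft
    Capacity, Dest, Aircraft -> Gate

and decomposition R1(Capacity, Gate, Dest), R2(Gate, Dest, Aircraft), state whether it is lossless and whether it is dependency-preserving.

Lossless test: (Gate, Dest)⁺ = {Capacity, Gate, Dest, Aircraft}, which contains all of one fragment — lossless.
Dependency preservation: the restricted closure of {Aircraft} across the fragments never reaches {Capacity}, so Aircraft → Capacity cannot be enforced without a join — not preserved.

lossless but not dependency-preserving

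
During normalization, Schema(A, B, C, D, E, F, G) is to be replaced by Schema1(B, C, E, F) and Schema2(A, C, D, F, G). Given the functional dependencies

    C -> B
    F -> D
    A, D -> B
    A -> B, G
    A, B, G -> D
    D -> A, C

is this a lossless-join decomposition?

Yes

Common attributes: Schema1 ∩ Schema2 = {C, F}.
Closure of {C, F}: C → B applies, adding B; F → D applies, adding D; D → A, C applies, adding A; A → B, G applies, adding G. So (C, F)⁺ = {A, B, C, D, F, G}.
This closure contains every attribute of Schema2, so Schema1 ∩ Schema2 → Schema2. The join is lossless.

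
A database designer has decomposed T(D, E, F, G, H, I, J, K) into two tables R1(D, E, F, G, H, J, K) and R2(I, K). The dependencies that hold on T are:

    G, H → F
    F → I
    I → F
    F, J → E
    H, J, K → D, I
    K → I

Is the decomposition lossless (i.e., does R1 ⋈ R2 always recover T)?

Common attributes: R1 ∩ R2 = {K}.
Closure of {K}: K → I applies, adding I; I → F applies, adding F. So (K)⁺ = {F, I, K}.
This closure contains every attribute of R2, so R1 ∩ R2 → R2. The join is lossless.

Yes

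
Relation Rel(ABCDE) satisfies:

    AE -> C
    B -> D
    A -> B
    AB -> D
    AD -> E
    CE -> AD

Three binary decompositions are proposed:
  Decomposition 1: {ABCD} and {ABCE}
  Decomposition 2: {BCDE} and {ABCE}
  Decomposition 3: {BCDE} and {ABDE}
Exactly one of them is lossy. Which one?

Decomposition 3

Decomposition 1: common = {ABC}, closure = {ABCDE} → lossless.
Decomposition 2: common = {BCE}, closure = {ABCDE} → lossless.
Decomposition 3: common = {BDE}, closure = {BDE} → lossy.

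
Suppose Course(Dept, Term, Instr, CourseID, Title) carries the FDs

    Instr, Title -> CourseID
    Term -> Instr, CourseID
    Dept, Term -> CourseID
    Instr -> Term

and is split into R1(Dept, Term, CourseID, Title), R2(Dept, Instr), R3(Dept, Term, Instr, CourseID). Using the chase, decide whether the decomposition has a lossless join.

Yes

Chase test. Columns are Dept, Term, Instr, CourseID, Title; row i has aⱼ where attribute j ∈ Ri, else bᵢⱼ.
Initial tableau (one row per fragment):
  row 1: a1 a2 b13 a4 a5
  row 2: a1 b22 a3 b24 b25
  row 3: a1 a2 a3 a4 b35
Rows 1 and 3 agree on Term; apply Term→Instr, CourseID and equate their Instr, CourseID entries.
Rows 1 and 2 agree on Instr; apply Instr→Term and equate their Term entries.
Rows 1 and 2 agree on Term; apply Term→Instr, CourseID and equate their Instr, CourseID entries.
Row 1 is now all distinguished symbols — the join is lossless.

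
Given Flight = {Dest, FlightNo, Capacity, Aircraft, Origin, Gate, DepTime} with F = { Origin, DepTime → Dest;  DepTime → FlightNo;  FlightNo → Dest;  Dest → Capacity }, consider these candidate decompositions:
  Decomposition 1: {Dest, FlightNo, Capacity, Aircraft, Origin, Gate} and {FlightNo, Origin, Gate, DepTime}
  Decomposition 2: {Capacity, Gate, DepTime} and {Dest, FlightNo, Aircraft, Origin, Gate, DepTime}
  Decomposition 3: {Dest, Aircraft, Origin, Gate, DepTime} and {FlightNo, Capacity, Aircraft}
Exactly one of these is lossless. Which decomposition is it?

Decomposition 1: common = {FlightNo, Origin, Gate}, closure = {Dest, FlightNo, Capacity, Origin, Gate} → lossy.
Decomposition 2: common = {Gate, DepTime}, closure = {Dest, FlightNo, Capacity, Gate, DepTime} → lossless.
Decomposition 3: common = {Aircraft}, closure = {Aircraft} → lossy.

Decomposition 2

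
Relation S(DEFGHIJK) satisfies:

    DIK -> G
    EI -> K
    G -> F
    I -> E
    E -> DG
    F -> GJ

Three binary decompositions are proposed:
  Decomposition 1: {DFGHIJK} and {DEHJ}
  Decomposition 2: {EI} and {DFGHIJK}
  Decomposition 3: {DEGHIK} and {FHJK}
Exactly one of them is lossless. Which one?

Decomposition 2

Decomposition 1: common = {DHJ}, closure = {DHJ} → lossy.
Decomposition 2: common = {I}, closure = {DEFGIJK} → lossless.
Decomposition 3: common = {HK}, closure = {HK} → lossy.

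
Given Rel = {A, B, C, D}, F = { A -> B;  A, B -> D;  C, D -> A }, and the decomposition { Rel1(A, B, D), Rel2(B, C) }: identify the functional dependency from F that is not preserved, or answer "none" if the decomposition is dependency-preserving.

Check C, D → A: no single fragment contains all of {A, C, D}, and the restricted closure of {C, D} across the fragments never reaches {A}.
A → B is preserved.
A, B → D is preserved.

C, D -> A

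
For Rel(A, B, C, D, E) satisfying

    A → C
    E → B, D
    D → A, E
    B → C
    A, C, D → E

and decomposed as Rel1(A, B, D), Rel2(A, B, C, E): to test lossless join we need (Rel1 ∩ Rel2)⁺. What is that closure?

Rel1 ∩ Rel2 = {A, B}.
A → C applies, adding C
Closure: {A, B, C}.

A, B, C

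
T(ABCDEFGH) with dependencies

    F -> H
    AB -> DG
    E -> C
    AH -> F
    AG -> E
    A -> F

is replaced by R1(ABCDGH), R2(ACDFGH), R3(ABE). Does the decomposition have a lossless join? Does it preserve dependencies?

Lossless test (chase): Rows 1 and 3 agree on AB; apply AB→DG and equate their DG entries. Rows 1 and 2 agree on AH; apply AH→F and equate their F entries. Rows 1 and 2 agree on AG; apply AG→E and equate their E entries. Rows 1 and 3 agree on AG; apply AG→E and equate their E entries. Rows 1 and 3 agree on A; apply A→F and equate their F entries. Rows 1 and 3 agree on F; apply F→H and equate their H entries. Rows 1 and 3 agree on E; apply E→C and equate their C entries. Row 1 is now all distinguished symbols — the join is lossless.
Dependency preservation: the restricted closure of {E} across the fragments never reaches {C}, so E → C cannot be enforced without a join — not preserved.

lossless but not dependency-preserving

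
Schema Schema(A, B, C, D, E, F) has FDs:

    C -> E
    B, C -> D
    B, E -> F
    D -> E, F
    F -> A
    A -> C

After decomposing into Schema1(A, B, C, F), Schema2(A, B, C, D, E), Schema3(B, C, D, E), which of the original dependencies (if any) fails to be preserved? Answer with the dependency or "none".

D -> E, F

Check D → E, F: no single fragment contains all of {D, E, F}, and the restricted closure of {D} across the fragments never reaches {E, F}.
C → E is preserved.
B, C → D is preserved.
B, E → F is preserved.
F → A is preserved.
A → C is preserved.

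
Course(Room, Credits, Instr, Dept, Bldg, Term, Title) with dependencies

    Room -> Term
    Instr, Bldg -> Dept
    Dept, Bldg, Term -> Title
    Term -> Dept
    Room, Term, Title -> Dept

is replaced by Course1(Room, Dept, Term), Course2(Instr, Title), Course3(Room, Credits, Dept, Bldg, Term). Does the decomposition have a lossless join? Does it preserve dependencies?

Lossless test (chase): applying each FD to every pair of rows produces no changes in the tableau, so no row becomes fully distinguished — the join is lossy.
Dependency preservation: the restricted closure of {Instr, Bldg} across the fragments never reaches {Dept}, so Instr, Bldg → Dept cannot be enforced without a join — not preserved.

lossy and not dependency-preserving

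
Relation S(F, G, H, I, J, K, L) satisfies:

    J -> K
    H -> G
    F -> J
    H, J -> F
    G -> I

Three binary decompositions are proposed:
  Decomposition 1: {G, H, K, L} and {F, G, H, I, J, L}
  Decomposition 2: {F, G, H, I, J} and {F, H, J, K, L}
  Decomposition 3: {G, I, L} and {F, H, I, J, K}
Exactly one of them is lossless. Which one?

Decomposition 2

Decomposition 1: common = {G, H, L}, closure = {G, H, I, L} → lossy.
Decomposition 2: common = {F, H, J}, closure = {F, G, H, I, J, K} → lossless.
Decomposition 3: common = {I}, closure = {I} → lossy.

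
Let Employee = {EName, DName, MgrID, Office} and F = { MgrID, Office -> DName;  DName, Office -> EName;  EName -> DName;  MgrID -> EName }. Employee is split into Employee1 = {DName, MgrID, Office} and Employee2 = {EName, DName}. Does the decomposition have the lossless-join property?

Common attributes: Employee1 ∩ Employee2 = {DName}.
No dependency enlarges {DName}, so (DName)⁺ = {DName}.
The closure contains neither all of Employee1 = {DName, MgrID, Office} nor all of Employee2 = {EName, DName}, so the common attributes are not a superkey of either fragment. The join is lossy.

No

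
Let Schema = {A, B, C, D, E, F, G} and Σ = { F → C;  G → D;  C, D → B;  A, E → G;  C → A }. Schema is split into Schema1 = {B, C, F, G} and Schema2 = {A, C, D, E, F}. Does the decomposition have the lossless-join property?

No

Common attributes: Schema1 ∩ Schema2 = {C, F}.
Closure of {C, F}: C → A applies, adding A. So (C, F)⁺ = {A, C, F}.
The closure contains neither all of Schema1 = {B, C, F, G} nor all of Schema2 = {A, C, D, E, F}, so the common attributes are not a superkey of either fragment. The join is lossy.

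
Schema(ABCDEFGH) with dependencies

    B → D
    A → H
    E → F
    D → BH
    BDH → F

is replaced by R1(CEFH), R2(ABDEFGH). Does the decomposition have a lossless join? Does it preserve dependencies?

Lossless test: (EFH)⁺ = {EFH}, which is a superkey of neither fragment — lossy.
Dependency preservation: every FD's attributes lie within a single fragment, so each can be enforced locally — preserved.

lossy but dependency-preserving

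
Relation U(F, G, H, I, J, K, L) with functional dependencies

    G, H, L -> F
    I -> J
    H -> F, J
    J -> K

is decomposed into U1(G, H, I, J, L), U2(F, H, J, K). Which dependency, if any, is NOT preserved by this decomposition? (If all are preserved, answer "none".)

G, H, L → F: restricted closure across fragments reaches F.
I → J lies within U1.
H → F, J lies within U2.
J → K lies within U2.
Every dependency is enforceable on the fragments, so the decomposition is dependency-preserving.

none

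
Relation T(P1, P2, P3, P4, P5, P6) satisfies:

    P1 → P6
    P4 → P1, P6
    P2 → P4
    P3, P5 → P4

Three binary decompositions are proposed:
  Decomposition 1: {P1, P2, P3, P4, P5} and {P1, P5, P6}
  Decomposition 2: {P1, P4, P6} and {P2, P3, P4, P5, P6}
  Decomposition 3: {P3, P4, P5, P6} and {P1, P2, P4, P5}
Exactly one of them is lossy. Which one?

Decomposition 3

Decomposition 1: common = {P1, P5}, closure = {P1, P5, P6} → lossless.
Decomposition 2: common = {P4, P6}, closure = {P1, P4, P6} → lossless.
Decomposition 3: common = {P4, P5}, closure = {P1, P4, P5, P6} → lossy.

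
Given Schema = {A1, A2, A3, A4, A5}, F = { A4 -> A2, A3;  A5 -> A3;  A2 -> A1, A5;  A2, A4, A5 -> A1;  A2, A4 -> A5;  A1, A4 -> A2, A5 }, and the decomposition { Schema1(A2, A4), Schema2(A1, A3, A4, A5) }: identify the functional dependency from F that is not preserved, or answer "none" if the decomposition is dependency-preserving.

Check A2 → A1, A5: no single fragment contains all of {A1, A2, A5}, and the restricted closure of {A2} across the fragments never reaches {A1, A5}.
A4 → A2, A3 is preserved.
A5 → A3 is preserved.
A2, A4, A5 → A1 is preserved.
A2, A4 → A5 is preserved.
A1, A4 → A2, A5 is preserved.

A2 -> A1, A5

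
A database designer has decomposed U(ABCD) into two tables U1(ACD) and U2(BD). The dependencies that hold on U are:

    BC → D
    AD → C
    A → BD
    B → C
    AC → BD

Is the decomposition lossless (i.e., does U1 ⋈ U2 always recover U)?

No

Common attributes: U1 ∩ U2 = {D}.
No dependency enlarges {D}, so (D)⁺ = {D}.
The closure contains neither all of U1 = {ACD} nor all of U2 = {BD}, so the common attributes are not a superkey of either fragment. The join is lossy.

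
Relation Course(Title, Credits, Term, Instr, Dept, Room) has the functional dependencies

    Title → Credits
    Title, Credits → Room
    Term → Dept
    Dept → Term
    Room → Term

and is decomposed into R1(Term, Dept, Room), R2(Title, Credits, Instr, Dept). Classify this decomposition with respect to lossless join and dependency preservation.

Lossless test: (Dept)⁺ = {Term, Dept}, which is a superkey of neither fragment — lossy.
Dependency preservation: the restricted closure of {Title, Credits} across the fragments never reaches {Room}, so Title, Credits → Room cannot be enforced without a join — not preserved.

lossy and not dependency-preserving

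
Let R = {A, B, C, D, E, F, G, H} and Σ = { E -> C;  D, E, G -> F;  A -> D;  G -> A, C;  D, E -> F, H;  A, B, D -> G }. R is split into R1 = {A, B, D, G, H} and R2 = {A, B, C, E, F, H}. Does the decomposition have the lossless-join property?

Yes

Common attributes: R1 ∩ R2 = {A, B, H}.
Closure of {A, B, H}: A → D applies, adding D; A, B, D → G applies, adding G; G → A, C applies, adding C. So (A, B, H)⁺ = {A, B, C, D, G, H}.
This closure contains every attribute of R1, so R1 ∩ R2 → R1. The join is lossless.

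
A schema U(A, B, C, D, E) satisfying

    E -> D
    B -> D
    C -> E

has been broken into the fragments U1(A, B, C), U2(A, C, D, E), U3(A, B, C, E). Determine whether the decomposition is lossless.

Chase test. Columns are A, B, C, D, E; row i has aⱼ where attribute j ∈ Ui, else bᵢⱼ.
Initial tableau (one row per fragment):
  row 1: a1 a2 a3 b14 b15
  row 2: a1 b22 a3 a4 a5
  row 3: a1 a2 a3 b34 a5
Rows 2 and 3 agree on E; apply E→D and equate their D entries.
Rows 1 and 3 agree on B; apply B→D and equate their D entries.
Rows 1 and 2 agree on C; apply C→E and equate their E entries.
Row 1 is now all distinguished symbols — the join is lossless.

Yes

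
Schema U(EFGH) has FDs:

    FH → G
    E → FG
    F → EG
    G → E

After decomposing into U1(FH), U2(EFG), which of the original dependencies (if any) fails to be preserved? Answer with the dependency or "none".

FH → G: restricted closure across fragments reaches G.
E → FG lies within U2.
F → EG lies within U2.
G → E lies within U2.
Every dependency is enforceable on the fragments, so the decomposition is dependency-preserving.

none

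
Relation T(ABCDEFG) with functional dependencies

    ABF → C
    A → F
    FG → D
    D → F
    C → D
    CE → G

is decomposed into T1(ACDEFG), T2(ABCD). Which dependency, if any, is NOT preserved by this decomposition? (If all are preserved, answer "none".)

ABF → C: restricted closure across fragments reaches C.
A → F lies within T1.
FG → D lies within T1.
D → F lies within T1.
C → D lies within T1.
CE → G lies within T1.
Every dependency is enforceable on the fragments, so the decomposition is dependency-preserving.

none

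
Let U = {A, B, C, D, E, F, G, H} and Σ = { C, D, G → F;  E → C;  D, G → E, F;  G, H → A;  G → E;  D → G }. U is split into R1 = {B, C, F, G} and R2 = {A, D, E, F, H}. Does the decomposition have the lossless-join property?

No

Common attributes: R1 ∩ R2 = {F}.
No dependency enlarges {F}, so (F)⁺ = {F}.
The closure contains neither all of R1 = {B, C, F, G} nor all of R2 = {A, D, E, F, H}, so the common attributes are not a superkey of either fragment. The join is lossy.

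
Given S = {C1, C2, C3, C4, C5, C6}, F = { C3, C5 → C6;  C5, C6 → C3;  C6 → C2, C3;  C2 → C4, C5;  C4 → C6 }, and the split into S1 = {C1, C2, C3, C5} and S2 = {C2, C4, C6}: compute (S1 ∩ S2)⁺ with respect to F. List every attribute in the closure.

C2, C3, C4, C5, C6

S1 ∩ S2 = {C2}.
C2 → C4, C5 applies, adding C4, C5
C4 → C6 applies, adding C6
C5, C6 → C3 applies, adding C3
Closure: {C2, C3, C4, C5, C6}.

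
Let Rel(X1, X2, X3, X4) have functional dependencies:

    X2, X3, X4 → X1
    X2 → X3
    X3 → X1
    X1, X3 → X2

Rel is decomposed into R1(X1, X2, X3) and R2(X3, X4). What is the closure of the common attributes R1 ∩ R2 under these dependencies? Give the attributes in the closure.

X1, X2, X3

R1 ∩ R2 = {X3}.
X3 → X1 applies, adding X1
X1, X3 → X2 applies, adding X2
Closure: {X1, X2, X3}.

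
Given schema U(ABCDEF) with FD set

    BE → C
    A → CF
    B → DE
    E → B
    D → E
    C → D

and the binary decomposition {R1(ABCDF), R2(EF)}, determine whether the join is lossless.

Common attributes: R1 ∩ R2 = {F}.
No dependency enlarges {F}, so (F)⁺ = {F}.
The closure contains neither all of R1 = {ABCDF} nor all of R2 = {EF}, so the common attributes are not a superkey of either fragment. The join is lossy.

No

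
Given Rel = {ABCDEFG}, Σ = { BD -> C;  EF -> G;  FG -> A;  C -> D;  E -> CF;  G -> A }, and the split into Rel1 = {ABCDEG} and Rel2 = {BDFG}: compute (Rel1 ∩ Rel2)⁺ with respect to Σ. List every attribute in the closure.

Rel1 ∩ Rel2 = {BDG}.
BD → C applies, adding C
G → A applies, adding A
Closure: {ABCDG}.

ABCDG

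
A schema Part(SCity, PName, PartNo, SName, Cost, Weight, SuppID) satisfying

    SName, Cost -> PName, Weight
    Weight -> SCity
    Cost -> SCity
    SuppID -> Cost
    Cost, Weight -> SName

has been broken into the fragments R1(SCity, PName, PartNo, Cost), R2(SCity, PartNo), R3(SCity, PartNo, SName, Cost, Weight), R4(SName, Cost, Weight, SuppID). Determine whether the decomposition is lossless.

No

Chase test. Columns are SCity, PName, PartNo, SName, Cost, Weight, SuppID; row i has aⱼ where attribute j ∈ Ri, else bᵢⱼ.
Initial tableau (one row per fragment):
  row 1: a1 a2 a3 b14 a5 b16 b17
  row 2: a1 b22 a3 b24 b25 b26 b27
  row 3: a1 b32 a3 a4 a5 a6 b37
  row 4: b41 b42 b43 a4 a5 a6 a7
Rows 3 and 4 agree on SName, Cost; apply SName, Cost→PName, Weight and equate their PName, Weight entries.
Rows 3 and 4 agree on Weight; apply Weight→SCity and equate their SCity entries.
No row becomes fully distinguished — the join is lossy.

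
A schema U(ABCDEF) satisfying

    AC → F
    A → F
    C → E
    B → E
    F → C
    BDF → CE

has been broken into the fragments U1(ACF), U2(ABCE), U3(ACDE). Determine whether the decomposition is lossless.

Chase test. Columns are ABCDEF; row i has aⱼ where attribute j ∈ Ui, else bᵢⱼ.
Initial tableau (one row per fragment):
  row 1: a1 b12 a3 b14 b15 a6
  row 2: a1 a2 a3 b24 a5 b26
  row 3: a1 b32 a3 a4 a5 b36
Rows 1 and 2 agree on AC; apply AC→F and equate their F entries.
Rows 1 and 3 agree on AC; apply AC→F and equate their F entries.
Rows 1 and 2 agree on C; apply C→E and equate their E entries.
No row becomes fully distinguished — the join is lossy.

No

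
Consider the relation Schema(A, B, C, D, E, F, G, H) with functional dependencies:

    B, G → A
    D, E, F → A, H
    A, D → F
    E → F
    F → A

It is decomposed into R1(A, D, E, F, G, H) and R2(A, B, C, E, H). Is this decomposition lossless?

No

Common attributes: R1 ∩ R2 = {A, E, H}.
Closure of {A, E, H}: E → F applies, adding F. So (A, E, H)⁺ = {A, E, F, H}.
The closure contains neither all of R1 = {A, D, E, F, G, H} nor all of R2 = {A, B, C, E, H}, so the common attributes are not a superkey of either fragment. The join is lossy.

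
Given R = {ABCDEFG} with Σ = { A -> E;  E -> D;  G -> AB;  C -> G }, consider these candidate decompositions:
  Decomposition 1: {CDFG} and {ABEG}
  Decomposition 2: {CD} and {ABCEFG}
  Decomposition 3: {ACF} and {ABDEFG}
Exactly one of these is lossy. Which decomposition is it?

Decomposition 3

Decomposition 1: common = {G}, closure = {ABDEG} → lossless.
Decomposition 2: common = {C}, closure = {ABCDEG} → lossless.
Decomposition 3: common = {AF}, closure = {ADEF} → lossy.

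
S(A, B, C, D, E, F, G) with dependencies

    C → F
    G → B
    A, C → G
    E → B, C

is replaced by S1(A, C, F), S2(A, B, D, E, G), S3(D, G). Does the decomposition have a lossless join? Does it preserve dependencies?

Lossless test (chase): Rows 2 and 3 agree on G; apply G→B and equate their B entries. No row becomes fully distinguished — the join is lossy.
Dependency preservation: the restricted closure of {A, C} across the fragments never reaches {G}, so A, C → G cannot be enforced without a join — not preserved.

lossy and not dependency-preserving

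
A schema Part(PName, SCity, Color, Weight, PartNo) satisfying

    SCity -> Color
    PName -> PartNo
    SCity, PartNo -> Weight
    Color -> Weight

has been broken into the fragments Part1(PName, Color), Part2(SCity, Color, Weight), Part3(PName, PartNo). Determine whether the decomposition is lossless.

Chase test. Columns are PName, SCity, Color, Weight, PartNo; row i has aⱼ where attribute j ∈ Parti, else bᵢⱼ.
Initial tableau (one row per fragment):
  row 1: a1 b12 a3 b14 b15
  row 2: b21 a2 a3 a4 b25
  row 3: a1 b32 b33 b34 a5
Rows 1 and 3 agree on PName; apply PName→PartNo and equate their PartNo entries.
Rows 1 and 2 agree on Color; apply Color→Weight and equate their Weight entries.
No row becomes fully distinguished — the join is lossy.

No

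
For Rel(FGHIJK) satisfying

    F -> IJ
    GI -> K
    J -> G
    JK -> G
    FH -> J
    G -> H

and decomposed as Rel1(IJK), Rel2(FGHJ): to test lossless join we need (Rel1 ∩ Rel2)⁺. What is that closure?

Rel1 ∩ Rel2 = {J}.
J → G applies, adding G
G → H applies, adding H
Closure: {GHJ}.

GHJ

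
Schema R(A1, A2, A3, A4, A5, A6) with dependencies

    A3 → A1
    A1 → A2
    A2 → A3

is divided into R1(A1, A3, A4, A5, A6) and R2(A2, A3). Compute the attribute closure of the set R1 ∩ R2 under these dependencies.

R1 ∩ R2 = {A3}.
A3 → A1 applies, adding A1
A1 → A2 applies, adding A2
Closure: {A1, A2, A3}.

A1, A2, A3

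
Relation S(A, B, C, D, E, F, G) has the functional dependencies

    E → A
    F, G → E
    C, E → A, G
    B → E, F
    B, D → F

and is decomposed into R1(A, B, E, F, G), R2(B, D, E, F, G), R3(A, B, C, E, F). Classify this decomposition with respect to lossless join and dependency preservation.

lossy and not dependency-preserving

Lossless test (chase): Rows 1 and 2 agree on E; apply E→A and equate their A entries. No row becomes fully distinguished — the join is lossy.
Dependency preservation: the restricted closure of {C, E} across the fragments never reaches {A, G}, so C, E → A, G cannot be enforced without a join — not preserved.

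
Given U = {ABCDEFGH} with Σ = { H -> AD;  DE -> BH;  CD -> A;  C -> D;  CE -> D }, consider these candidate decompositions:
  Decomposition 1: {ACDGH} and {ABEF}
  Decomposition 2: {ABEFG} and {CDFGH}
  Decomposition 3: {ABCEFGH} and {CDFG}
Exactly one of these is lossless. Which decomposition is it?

Decomposition 1: common = {A}, closure = {A} → lossy.
Decomposition 2: common = {FG}, closure = {FG} → lossy.
Decomposition 3: common = {CFG}, closure = {ACDFG} → lossless.

Decomposition 3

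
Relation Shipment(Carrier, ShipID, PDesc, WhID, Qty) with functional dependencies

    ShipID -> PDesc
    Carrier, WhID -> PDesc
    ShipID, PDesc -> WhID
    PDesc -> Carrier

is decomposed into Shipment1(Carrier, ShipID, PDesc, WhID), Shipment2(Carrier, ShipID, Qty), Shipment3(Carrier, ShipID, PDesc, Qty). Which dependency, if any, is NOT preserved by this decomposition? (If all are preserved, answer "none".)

ShipID → PDesc lies within Shipment1.
Carrier, WhID → PDesc lies within Shipment1.
ShipID, PDesc → WhID lies within Shipment1.
PDesc → Carrier lies within Shipment1.
Every dependency is enforceable on the fragments, so the decomposition is dependency-preserving.

none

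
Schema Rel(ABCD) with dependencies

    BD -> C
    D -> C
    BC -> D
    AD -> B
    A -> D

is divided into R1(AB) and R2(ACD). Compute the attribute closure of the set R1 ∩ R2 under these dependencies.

ABCD

R1 ∩ R2 = {A}.
A → D applies, adding D
D → C applies, adding C
AD → B applies, adding B
Closure: {ABCD}.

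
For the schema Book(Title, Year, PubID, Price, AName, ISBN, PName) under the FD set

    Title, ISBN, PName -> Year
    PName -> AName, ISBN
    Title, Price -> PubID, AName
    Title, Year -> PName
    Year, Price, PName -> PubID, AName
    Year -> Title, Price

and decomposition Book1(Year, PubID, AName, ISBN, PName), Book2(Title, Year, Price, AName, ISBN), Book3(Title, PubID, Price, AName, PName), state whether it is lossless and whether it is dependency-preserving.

Lossless test (chase): Rows 1 and 3 agree on PName; apply PName→AName, ISBN and equate their AName, ISBN entries. Rows 2 and 3 agree on Title, Price; apply Title, Price→PubID, AName and equate their PubID, AName entries. Rows 1 and 2 agree on Year; apply Year→Title, Price and equate their Title, Price entries. Rows 1 and 3 agree on Title, ISBN, PName; apply Title, ISBN, PName→Year and equate their Year entries. Rows 1 and 2 agree on Title, Year; apply Title, Year→PName and equate their PName entries. Row 1 is now all distinguished symbols — the join is lossless.
Dependency preservation: the restricted closure of {Title, ISBN, PName} across the fragments never reaches {Year}, so Title, ISBN, PName → Year cannot be enforced without a join — not preserved.

lossless but not dependency-preserving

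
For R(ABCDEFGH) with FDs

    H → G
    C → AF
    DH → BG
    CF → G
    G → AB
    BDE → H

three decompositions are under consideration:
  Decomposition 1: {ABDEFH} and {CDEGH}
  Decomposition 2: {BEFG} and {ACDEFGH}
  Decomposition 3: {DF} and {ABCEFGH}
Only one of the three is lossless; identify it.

Decomposition 1: common = {DEH}, closure = {ABDEGH} → lossy.
Decomposition 2: common = {EFG}, closure = {ABEFG} → lossless.
Decomposition 3: common = {F}, closure = {F} → lossy.

Decomposition 2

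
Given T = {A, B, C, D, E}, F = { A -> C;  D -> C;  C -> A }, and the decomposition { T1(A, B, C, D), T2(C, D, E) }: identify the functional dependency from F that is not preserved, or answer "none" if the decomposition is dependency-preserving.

A → C lies within T1.
D → C lies within T1.
C → A lies within T1.
Every dependency is enforceable on the fragments, so the decomposition is dependency-preserving.

none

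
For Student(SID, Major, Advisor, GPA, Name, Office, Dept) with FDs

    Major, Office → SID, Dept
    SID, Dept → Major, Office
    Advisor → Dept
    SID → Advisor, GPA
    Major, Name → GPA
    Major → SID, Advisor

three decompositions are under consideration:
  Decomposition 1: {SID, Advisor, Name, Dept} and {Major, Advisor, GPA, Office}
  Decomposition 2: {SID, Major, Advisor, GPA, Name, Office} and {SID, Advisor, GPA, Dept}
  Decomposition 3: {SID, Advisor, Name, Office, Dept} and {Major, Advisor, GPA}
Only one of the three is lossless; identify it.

Decomposition 2

Decomposition 1: common = {Advisor}, closure = {Advisor, Dept} → lossy.
Decomposition 2: common = {SID, Advisor, GPA}, closure = {SID, Major, Advisor, GPA, Office, Dept} → lossless.
Decomposition 3: common = {Advisor}, closure = {Advisor, Dept} → lossy.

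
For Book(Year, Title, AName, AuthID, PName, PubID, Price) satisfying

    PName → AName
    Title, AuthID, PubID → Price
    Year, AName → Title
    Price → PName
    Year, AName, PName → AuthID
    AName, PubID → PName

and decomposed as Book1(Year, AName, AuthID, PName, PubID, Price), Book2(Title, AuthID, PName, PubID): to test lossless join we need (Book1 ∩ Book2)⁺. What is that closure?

AName, AuthID, PName, PubID

Book1 ∩ Book2 = {AuthID, PName, PubID}.
PName → AName applies, adding AName
Closure: {AName, AuthID, PName, PubID}.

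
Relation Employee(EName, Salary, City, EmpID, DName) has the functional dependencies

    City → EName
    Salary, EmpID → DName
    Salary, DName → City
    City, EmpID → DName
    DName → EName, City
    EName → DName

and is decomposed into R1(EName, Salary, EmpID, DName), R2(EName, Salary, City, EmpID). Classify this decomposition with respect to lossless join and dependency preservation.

Lossless test: (EName, Salary, EmpID)⁺ = {EName, Salary, City, EmpID, DName}, which contains all of one fragment — lossless.
Dependency preservation: Salary, DName → City; City, EmpID → DName; DName → EName, City are not contained in any single fragment, but the restricted closure of each left-hand side across the fragments still reaches the right-hand side; the remaining FDs each lie inside some fragment. All dependencies are preserved.

lossless and dependency-preserving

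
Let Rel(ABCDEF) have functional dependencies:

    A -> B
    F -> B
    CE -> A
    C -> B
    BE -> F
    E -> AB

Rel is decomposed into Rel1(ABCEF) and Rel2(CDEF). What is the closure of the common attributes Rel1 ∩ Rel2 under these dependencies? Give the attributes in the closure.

Rel1 ∩ Rel2 = {CEF}.
F → B applies, adding B
CE → A applies, adding A
Closure: {ABCEF}.

ABCEF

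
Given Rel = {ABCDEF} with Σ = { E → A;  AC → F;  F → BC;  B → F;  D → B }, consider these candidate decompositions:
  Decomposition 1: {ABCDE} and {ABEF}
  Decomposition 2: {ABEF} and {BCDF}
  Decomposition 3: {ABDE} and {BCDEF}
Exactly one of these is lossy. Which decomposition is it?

Decomposition 2

Decomposition 1: common = {ABE}, closure = {ABCEF} → lossless.
Decomposition 2: common = {BF}, closure = {BCF} → lossy.
Decomposition 3: common = {BDE}, closure = {ABCDEF} → lossless.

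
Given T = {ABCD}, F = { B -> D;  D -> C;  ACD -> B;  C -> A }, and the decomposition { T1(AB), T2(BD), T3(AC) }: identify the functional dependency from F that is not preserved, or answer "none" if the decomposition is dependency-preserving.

D -> C

Check D → C: no single fragment contains all of {CD}, and the restricted closure of {D} across the fragments never reaches {C}.
B → D is preserved.
ACD → B is preserved.
C → A is preserved.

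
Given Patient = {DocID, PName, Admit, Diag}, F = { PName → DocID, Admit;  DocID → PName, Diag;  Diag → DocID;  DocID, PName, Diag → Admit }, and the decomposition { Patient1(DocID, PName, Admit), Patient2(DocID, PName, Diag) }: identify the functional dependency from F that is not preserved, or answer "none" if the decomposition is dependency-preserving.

none

PName → DocID, Admit lies within Patient1.
DocID → PName, Diag lies within Patient2.
Diag → DocID lies within Patient2.
DocID, PName, Diag → Admit: restricted closure across fragments reaches Admit.
Every dependency is enforceable on the fragments, so the decomposition is dependency-preserving.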